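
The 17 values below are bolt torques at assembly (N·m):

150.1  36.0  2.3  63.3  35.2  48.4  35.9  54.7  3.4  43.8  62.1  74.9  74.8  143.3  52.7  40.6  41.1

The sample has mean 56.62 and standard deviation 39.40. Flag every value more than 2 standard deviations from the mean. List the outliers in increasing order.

Cutoffs at x̄ ± 2s: 56.62 ± 2·39.40 = [-22.18, 135.42].
143.3: z = 2.20, |z| > 2 → outlier.
150.1: z = 2.37, |z| > 2 → outlier.
Every other value lies within [-22.18, 135.42].

143.3, 150.1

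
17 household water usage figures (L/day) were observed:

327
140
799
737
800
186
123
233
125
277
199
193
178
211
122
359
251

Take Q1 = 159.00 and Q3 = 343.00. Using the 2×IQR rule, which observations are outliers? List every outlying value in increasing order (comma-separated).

737, 799, 800

IQR = Q3 − Q1 = 343.00 − 159.00 = 184.00.
Lower fence = Q1 − 2·IQR = 159.00 − 368.00 = -209.00.
Upper fence = Q3 + 2·IQR = 343.00 + 368.00 = 711.00.
737 > 711.00 → outlier.
799 > 711.00 → outlier.
800 > 711.00 → outlier.
All remaining values lie within [-209.00, 711.00].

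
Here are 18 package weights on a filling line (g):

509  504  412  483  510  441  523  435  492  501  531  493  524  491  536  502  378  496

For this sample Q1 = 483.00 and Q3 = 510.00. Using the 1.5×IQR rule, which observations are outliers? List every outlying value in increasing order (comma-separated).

378, 412, 435, 441

IQR = Q3 − Q1 = 510.00 − 483.00 = 27.00.
Lower fence = Q1 − 1.5·IQR = 483.00 − 40.50 = 442.50.
Upper fence = Q3 + 1.5·IQR = 510.00 + 40.50 = 550.50.
378 < 442.50 → outlier.
412 < 442.50 → outlier.
435 < 442.50 → outlier.
441 < 442.50 → outlier.
All remaining values lie within [442.50, 550.50].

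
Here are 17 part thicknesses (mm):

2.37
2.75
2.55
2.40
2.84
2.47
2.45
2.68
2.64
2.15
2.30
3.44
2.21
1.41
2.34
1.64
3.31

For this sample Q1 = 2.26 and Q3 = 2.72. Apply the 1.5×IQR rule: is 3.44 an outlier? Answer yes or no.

yes

IQR = Q3 − Q1 = 2.72 − 2.26 = 0.46.
Lower fence = Q1 − 1.5·IQR = 2.26 − 0.69 = 1.57.
Upper fence = Q3 + 1.5·IQR = 2.72 + 0.69 = 3.41.
3.44 lies above the upper fence.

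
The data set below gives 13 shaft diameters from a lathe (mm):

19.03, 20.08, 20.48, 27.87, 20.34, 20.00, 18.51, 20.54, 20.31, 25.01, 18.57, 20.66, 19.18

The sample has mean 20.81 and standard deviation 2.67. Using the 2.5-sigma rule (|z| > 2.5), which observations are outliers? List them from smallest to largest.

Cutoffs at x̄ ± 2.5s: 20.81 ± 2.5·2.67 = [14.135, 27.485].
27.87: z = 2.64, |z| > 2.5 → outlier.
Every other value lies within [14.135, 27.485].

27.87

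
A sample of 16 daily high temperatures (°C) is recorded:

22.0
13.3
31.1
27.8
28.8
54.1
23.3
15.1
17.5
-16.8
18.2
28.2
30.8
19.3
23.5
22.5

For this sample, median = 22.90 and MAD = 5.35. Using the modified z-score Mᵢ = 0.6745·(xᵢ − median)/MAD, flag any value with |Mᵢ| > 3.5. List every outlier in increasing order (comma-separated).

-16.8, 54.1

|Mᵢ| > 3.5 ⇔ |xᵢ − 22.90| > 3.5·5.35/0.6745 = 27.76.
So outliers lie outside [-4.86, 50.66].
-16.8: M = -5.01 → outlier.
54.1: M = 3.93 → outlier.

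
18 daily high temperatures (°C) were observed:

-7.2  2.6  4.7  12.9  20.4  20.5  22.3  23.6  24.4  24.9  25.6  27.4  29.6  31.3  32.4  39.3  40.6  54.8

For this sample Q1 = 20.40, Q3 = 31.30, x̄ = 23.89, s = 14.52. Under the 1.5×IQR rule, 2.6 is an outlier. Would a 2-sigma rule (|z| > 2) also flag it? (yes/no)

z = (2.6 − 23.89) / 14.52 = -1.47.
|z| = 1.47 ≤ 2.

no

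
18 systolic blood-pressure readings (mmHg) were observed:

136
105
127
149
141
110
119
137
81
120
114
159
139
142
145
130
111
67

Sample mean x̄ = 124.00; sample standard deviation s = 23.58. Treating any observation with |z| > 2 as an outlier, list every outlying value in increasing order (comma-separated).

Cutoffs at x̄ ± 2s: 124.00 ± 2·23.58 = [76.84, 171.16].
67: z = -2.42, |z| > 2 → outlier.
Every other value lies within [76.84, 171.16].

67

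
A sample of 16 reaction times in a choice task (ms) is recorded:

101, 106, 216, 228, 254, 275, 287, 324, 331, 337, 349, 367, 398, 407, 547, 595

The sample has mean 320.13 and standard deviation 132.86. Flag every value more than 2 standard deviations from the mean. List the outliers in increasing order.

595

Cutoffs at x̄ ± 2s: 320.13 ± 2·132.86 = [54.41, 585.85].
595: z = 2.07, |z| > 2 → outlier.
Every other value lies within [54.41, 585.85].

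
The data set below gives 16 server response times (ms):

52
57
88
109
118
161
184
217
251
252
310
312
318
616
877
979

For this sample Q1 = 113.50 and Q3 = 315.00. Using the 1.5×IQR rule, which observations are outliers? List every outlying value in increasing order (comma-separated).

IQR = Q3 − Q1 = 315.00 − 113.50 = 201.50.
Lower fence = Q1 − 1.5·IQR = 113.50 − 302.25 = -188.75.
Upper fence = Q3 + 1.5·IQR = 315.00 + 302.25 = 617.25.
877 > 617.25 → outlier.
979 > 617.25 → outlier.
All remaining values lie within [-188.75, 617.25].

877, 979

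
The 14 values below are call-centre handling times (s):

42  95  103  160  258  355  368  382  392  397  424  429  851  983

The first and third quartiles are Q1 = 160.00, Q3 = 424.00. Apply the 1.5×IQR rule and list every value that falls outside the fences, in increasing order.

IQR = Q3 − Q1 = 424.00 − 160.00 = 264.00.
Lower fence = Q1 − 1.5·IQR = 160.00 − 396.00 = -236.00.
Upper fence = Q3 + 1.5·IQR = 424.00 + 396.00 = 820.00.
851 > 820.00 → outlier.
983 > 820.00 → outlier.
All remaining values lie within [-236.00, 820.00].

851, 983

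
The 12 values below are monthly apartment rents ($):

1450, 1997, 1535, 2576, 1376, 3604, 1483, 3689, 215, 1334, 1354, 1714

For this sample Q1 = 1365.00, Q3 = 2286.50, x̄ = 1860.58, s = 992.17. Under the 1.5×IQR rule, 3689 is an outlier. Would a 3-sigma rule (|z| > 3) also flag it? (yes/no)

z = (3689 − 1860.58) / 992.17 = 1.84.
|z| = 1.84 ≤ 3.

no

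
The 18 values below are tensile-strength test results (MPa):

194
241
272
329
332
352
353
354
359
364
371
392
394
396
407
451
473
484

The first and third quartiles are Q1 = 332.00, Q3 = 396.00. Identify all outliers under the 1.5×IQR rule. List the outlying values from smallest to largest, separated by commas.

194

IQR = Q3 − Q1 = 396.00 − 332.00 = 64.00.
Lower fence = Q1 − 1.5·IQR = 332.00 − 96.00 = 236.00.
Upper fence = Q3 + 1.5·IQR = 396.00 + 96.00 = 492.00.
194 < 236.00 → outlier.
All remaining values lie within [236.00, 492.00].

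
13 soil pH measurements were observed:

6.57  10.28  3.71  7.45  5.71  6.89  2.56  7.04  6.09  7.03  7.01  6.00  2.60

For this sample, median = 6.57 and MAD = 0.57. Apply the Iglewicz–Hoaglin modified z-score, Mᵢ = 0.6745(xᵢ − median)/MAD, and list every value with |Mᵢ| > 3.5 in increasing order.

|Mᵢ| > 3.5 ⇔ |xᵢ − 6.57| > 3.5·0.57/0.6745 = 2.96.
So outliers lie outside [3.61, 9.53].
2.56: M = -4.75 → outlier.
2.60: M = -4.70 → outlier.
10.28: M = 4.39 → outlier.

2.56, 2.60, 10.28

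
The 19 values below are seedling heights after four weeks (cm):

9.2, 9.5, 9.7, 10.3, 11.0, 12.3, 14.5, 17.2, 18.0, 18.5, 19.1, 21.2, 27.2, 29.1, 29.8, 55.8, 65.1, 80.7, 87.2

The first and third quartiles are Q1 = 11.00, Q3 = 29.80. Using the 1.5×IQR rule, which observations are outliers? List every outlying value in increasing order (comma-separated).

65.1, 80.7, 87.2

IQR = Q3 − Q1 = 29.80 − 11.00 = 18.80.
Lower fence = Q1 − 1.5·IQR = 11.00 − 28.20 = -17.20.
Upper fence = Q3 + 1.5·IQR = 29.80 + 28.20 = 58.00.
65.1 > 58.00 → outlier.
80.7 > 58.00 → outlier.
87.2 > 58.00 → outlier.
All remaining values lie within [-17.20, 58.00].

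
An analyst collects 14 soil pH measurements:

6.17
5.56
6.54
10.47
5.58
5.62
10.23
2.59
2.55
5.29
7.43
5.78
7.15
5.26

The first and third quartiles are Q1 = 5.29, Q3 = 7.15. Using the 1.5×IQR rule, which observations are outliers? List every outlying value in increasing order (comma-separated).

IQR = Q3 − Q1 = 7.15 − 5.29 = 1.86.
Lower fence = Q1 − 1.5·IQR = 5.29 − 2.79 = 2.50.
Upper fence = Q3 + 1.5·IQR = 7.15 + 2.79 = 9.94.
10.23 > 9.94 → outlier.
10.47 > 9.94 → outlier.
All remaining values lie within [2.50, 9.94].

10.23, 10.47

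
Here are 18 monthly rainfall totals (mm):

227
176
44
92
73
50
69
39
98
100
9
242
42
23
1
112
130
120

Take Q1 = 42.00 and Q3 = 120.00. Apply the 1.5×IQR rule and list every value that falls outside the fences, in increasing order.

242

IQR = Q3 − Q1 = 120.00 − 42.00 = 78.00.
Lower fence = Q1 − 1.5·IQR = 42.00 − 117.00 = -75.00.
Upper fence = Q3 + 1.5·IQR = 120.00 + 117.00 = 237.00.
242 > 237.00 → outlier.
All remaining values lie within [-75.00, 237.00].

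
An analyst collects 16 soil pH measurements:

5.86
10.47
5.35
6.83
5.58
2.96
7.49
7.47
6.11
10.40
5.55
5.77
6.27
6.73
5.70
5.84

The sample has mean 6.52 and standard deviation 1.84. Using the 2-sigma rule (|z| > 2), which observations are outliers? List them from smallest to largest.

10.40, 10.47

Cutoffs at x̄ ± 2s: 6.52 ± 2·1.84 = [2.84, 10.20].
10.40: z = 2.11, |z| > 2 → outlier.
10.47: z = 2.15, |z| > 2 → outlier.
Every other value lies within [2.84, 10.20].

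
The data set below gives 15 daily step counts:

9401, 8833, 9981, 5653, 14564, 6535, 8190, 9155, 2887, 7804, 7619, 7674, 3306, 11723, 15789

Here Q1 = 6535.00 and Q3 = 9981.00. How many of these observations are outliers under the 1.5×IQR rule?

IQR = 3446.00; fences at 6535.00 − 5169.00 = 1366.00 and 9981.00 + 5169.00 = 15150.00.
Outside the cutoffs: 15789.

1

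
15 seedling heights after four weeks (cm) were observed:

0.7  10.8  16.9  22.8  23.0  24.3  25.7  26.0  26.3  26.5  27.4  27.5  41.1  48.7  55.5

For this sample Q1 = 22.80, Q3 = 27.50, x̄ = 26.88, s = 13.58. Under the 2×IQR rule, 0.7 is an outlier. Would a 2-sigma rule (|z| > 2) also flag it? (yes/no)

z = (0.7 − 26.88) / 13.58 = -1.93.
|z| = 1.93 ≤ 2.

no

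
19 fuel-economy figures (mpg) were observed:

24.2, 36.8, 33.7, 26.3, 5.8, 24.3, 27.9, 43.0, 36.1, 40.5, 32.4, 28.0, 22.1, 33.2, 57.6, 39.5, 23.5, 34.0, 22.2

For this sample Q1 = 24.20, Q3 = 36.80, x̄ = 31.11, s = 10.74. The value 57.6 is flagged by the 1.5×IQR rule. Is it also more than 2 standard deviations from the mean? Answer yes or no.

z = (57.6 − 31.11) / 10.74 = 2.47.
|z| = 2.47 > 2.

yes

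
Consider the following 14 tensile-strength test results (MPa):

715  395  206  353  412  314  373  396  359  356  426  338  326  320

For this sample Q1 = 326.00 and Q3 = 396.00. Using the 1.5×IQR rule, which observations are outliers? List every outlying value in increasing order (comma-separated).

206, 715

IQR = Q3 − Q1 = 396.00 − 326.00 = 70.00.
Lower fence = Q1 − 1.5·IQR = 326.00 − 105.00 = 221.00.
Upper fence = Q3 + 1.5·IQR = 396.00 + 105.00 = 501.00.
206 < 221.00 → outlier.
715 > 501.00 → outlier.
All remaining values lie within [221.00, 501.00].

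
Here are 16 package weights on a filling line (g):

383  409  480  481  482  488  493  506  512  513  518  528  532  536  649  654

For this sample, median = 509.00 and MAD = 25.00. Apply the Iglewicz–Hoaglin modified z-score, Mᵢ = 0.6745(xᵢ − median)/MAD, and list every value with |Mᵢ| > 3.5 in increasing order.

649, 654

|Mᵢ| > 3.5 ⇔ |xᵢ − 509.00| > 3.5·25.00/0.6745 = 129.73.
So outliers lie outside [379.27, 638.73].
649: M = 3.78 → outlier.
654: M = 3.91 → outlier.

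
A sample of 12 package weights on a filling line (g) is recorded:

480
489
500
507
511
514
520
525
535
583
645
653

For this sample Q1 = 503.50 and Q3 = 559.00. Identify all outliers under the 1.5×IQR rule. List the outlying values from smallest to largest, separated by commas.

IQR = Q3 − Q1 = 559.00 − 503.50 = 55.50.
Lower fence = Q1 − 1.5·IQR = 503.50 − 83.25 = 420.25.
Upper fence = Q3 + 1.5·IQR = 559.00 + 83.25 = 642.25.
645 > 642.25 → outlier.
653 > 642.25 → outlier.
All remaining values lie within [420.25, 642.25].

645, 653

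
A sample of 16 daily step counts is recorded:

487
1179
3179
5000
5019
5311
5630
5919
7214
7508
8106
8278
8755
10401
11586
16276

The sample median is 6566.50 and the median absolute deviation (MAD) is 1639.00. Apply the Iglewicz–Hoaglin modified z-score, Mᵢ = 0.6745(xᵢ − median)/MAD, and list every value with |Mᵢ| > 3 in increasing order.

|Mᵢ| > 3 ⇔ |xᵢ − 6566.50| > 3·1639.00/0.6745 = 7289.84.
So outliers lie outside [-723.34, 13856.34].
16276: M = 4.00 → outlier.

16276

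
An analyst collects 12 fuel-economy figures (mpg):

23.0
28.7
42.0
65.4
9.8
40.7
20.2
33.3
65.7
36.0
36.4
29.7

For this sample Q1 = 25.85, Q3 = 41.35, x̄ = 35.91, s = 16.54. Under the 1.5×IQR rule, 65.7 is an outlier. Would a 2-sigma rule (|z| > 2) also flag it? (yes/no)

no

z = (65.7 − 35.91) / 16.54 = 1.80.
|z| = 1.80 ≤ 2.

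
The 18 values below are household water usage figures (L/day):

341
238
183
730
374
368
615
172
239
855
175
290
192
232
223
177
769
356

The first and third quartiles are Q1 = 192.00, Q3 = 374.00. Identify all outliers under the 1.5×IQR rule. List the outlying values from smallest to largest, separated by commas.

730, 769, 855

IQR = Q3 − Q1 = 374.00 − 192.00 = 182.00.
Lower fence = Q1 − 1.5·IQR = 192.00 − 273.00 = -81.00.
Upper fence = Q3 + 1.5·IQR = 374.00 + 273.00 = 647.00.
730 > 647.00 → outlier.
769 > 647.00 → outlier.
855 > 647.00 → outlier.
All remaining values lie within [-81.00, 647.00].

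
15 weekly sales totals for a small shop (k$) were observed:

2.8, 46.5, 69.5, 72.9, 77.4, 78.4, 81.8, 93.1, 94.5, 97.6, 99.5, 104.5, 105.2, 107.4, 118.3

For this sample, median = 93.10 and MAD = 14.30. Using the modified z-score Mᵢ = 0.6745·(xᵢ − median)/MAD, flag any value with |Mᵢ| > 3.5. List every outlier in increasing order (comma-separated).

2.8

|Mᵢ| > 3.5 ⇔ |xᵢ − 93.10| > 3.5·14.30/0.6745 = 74.20.
So outliers lie outside [18.90, 167.30].
2.8: M = -4.26 → outlier.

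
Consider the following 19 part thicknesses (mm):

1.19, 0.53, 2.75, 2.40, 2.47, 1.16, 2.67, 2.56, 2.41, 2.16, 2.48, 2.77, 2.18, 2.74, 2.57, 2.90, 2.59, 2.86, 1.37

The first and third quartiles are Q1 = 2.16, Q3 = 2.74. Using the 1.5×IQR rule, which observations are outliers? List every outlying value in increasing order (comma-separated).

0.53, 1.16, 1.19

IQR = Q3 − Q1 = 2.74 − 2.16 = 0.58.
Lower fence = Q1 − 1.5·IQR = 2.16 − 0.87 = 1.29.
Upper fence = Q3 + 1.5·IQR = 2.74 + 0.87 = 3.61.
0.53 < 1.29 → outlier.
1.16 < 1.29 → outlier.
1.19 < 1.29 → outlier.
All remaining values lie within [1.29, 3.61].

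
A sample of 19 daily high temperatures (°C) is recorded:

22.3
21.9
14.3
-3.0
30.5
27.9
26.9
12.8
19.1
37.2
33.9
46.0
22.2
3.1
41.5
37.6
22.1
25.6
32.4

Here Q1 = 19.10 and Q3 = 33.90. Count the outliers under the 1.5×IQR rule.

0

IQR = 14.80; fences at 19.10 − 22.20 = -3.10 and 33.90 + 22.20 = 56.10.
Every value lies within the cutoffs.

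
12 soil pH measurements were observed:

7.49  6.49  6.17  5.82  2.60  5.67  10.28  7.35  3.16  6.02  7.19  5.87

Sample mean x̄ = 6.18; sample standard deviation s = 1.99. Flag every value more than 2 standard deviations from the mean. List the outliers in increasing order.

10.28

Cutoffs at x̄ ± 2s: 6.18 ± 2·1.99 = [2.20, 10.16].
10.28: z = 2.06, |z| > 2 → outlier.
Every other value lies within [2.20, 10.16].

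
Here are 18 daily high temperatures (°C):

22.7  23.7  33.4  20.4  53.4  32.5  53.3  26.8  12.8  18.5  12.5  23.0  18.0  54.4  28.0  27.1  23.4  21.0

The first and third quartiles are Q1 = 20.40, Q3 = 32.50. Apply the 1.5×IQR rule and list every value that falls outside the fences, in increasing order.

53.3, 53.4, 54.4

IQR = Q3 − Q1 = 32.50 − 20.40 = 12.10.
Lower fence = Q1 − 1.5·IQR = 20.40 − 18.15 = 2.25.
Upper fence = Q3 + 1.5·IQR = 32.50 + 18.15 = 50.65.
53.3 > 50.65 → outlier.
53.4 > 50.65 → outlier.
54.4 > 50.65 → outlier.
All remaining values lie within [2.25, 50.65].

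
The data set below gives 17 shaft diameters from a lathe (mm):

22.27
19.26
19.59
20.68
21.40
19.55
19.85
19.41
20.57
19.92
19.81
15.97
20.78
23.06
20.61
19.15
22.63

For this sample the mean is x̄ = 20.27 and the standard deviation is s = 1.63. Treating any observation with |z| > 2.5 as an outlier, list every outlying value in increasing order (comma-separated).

15.97

Cutoffs at x̄ ± 2.5s: 20.27 ± 2.5·1.63 = [16.195, 24.345].
15.97: z = -2.64, |z| > 2.5 → outlier.
Every other value lies within [16.195, 24.345].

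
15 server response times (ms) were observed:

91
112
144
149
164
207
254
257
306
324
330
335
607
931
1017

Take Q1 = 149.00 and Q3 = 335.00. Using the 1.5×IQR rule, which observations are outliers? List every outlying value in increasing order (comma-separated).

931, 1017

IQR = Q3 − Q1 = 335.00 − 149.00 = 186.00.
Lower fence = Q1 − 1.5·IQR = 149.00 − 279.00 = -130.00.
Upper fence = Q3 + 1.5·IQR = 335.00 + 279.00 = 614.00.
931 > 614.00 → outlier.
1017 > 614.00 → outlier.
All remaining values lie within [-130.00, 614.00].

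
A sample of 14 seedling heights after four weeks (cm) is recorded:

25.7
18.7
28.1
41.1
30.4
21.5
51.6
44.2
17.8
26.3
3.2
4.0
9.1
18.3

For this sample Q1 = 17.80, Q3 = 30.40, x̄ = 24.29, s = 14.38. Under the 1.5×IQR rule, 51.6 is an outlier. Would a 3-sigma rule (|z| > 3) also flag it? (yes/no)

z = (51.6 − 24.29) / 14.38 = 1.90.
|z| = 1.90 ≤ 3.

no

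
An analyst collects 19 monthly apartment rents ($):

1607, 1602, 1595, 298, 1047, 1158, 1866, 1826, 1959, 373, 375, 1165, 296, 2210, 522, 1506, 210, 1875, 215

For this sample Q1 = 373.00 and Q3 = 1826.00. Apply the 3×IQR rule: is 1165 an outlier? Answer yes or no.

IQR = Q3 − Q1 = 1826.00 − 373.00 = 1453.00.
Lower fence = Q1 − 3·IQR = 373.00 − 4359.00 = -3986.00.
Upper fence = Q3 + 3·IQR = 1826.00 + 4359.00 = 6185.00.
1165 lies within [-3986.00, 6185.00].

no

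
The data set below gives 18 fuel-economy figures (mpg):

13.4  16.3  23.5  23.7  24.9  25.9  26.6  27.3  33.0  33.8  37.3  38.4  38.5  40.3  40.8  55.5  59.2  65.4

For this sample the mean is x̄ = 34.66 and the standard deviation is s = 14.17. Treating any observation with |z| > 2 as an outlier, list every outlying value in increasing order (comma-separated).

Cutoffs at x̄ ± 2s: 34.66 ± 2·14.17 = [6.32, 63.00].
65.4: z = 2.17, |z| > 2 → outlier.
Every other value lies within [6.32, 63.00].

65.4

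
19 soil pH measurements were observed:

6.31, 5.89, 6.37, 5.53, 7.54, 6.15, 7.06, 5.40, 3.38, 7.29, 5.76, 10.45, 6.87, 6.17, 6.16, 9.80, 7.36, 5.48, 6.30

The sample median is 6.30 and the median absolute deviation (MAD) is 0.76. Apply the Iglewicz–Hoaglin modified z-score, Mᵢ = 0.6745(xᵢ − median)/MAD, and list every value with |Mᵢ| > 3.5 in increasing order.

|Mᵢ| > 3.5 ⇔ |xᵢ − 6.30| > 3.5·0.76/0.6745 = 3.94.
So outliers lie outside [2.36, 10.24].
10.45: M = 3.68 → outlier.

10.45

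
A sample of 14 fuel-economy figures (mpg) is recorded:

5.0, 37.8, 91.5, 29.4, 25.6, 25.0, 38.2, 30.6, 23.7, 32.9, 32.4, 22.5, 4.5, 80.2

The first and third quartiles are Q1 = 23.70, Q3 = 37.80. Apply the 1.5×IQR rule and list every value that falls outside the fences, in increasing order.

80.2, 91.5

IQR = Q3 − Q1 = 37.80 − 23.70 = 14.10.
Lower fence = Q1 − 1.5·IQR = 23.70 − 21.15 = 2.55.
Upper fence = Q3 + 1.5·IQR = 37.80 + 21.15 = 58.95.
80.2 > 58.95 → outlier.
91.5 > 58.95 → outlier.
All remaining values lie within [2.55, 58.95].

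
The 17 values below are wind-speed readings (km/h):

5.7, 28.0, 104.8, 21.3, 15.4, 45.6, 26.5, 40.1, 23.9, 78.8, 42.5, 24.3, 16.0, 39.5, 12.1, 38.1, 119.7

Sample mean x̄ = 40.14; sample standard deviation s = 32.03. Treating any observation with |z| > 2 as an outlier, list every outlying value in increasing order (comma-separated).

Cutoffs at x̄ ± 2s: 40.14 ± 2·32.03 = [-23.92, 104.20].
104.8: z = 2.02, |z| > 2 → outlier.
119.7: z = 2.48, |z| > 2 → outlier.
Every other value lies within [-23.92, 104.20].

104.8, 119.7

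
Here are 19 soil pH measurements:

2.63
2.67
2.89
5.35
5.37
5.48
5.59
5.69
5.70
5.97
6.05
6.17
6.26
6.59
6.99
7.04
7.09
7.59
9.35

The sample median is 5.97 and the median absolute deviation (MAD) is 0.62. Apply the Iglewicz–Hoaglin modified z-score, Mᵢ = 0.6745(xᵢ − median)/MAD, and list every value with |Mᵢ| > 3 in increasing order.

|Mᵢ| > 3 ⇔ |xᵢ − 5.97| > 3·0.62/0.6745 = 2.76.
So outliers lie outside [3.21, 8.73].
2.63: M = -3.63 → outlier.
2.67: M = -3.59 → outlier.
2.89: M = -3.35 → outlier.
9.35: M = 3.68 → outlier.

2.63, 2.67, 2.89, 9.35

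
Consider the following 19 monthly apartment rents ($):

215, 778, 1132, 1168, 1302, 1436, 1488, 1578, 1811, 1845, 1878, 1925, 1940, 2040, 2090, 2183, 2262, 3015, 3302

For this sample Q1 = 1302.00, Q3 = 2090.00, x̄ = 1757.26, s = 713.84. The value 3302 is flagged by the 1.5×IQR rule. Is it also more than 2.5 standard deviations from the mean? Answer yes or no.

no

z = (3302 − 1757.26) / 713.84 = 2.16.
|z| = 2.16 ≤ 2.5.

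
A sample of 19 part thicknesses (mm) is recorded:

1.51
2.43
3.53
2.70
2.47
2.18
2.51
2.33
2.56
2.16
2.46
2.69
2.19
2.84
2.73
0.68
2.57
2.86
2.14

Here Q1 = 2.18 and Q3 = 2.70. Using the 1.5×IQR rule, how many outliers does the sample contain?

IQR = 0.52; fences at 2.18 − 0.78 = 1.40 and 2.70 + 0.78 = 3.48.
Outside the cutoffs: 0.68, 3.53.

2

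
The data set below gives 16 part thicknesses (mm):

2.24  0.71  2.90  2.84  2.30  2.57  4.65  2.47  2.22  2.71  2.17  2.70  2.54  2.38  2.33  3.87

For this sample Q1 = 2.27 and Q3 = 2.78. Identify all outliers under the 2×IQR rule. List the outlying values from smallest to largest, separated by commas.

IQR = Q3 − Q1 = 2.78 − 2.27 = 0.51.
Lower fence = Q1 − 2·IQR = 2.27 − 1.02 = 1.25.
Upper fence = Q3 + 2·IQR = 2.78 + 1.02 = 3.80.
0.71 < 1.25 → outlier.
3.87 > 3.80 → outlier.
4.65 > 3.80 → outlier.
All remaining values lie within [1.25, 3.80].

0.71, 3.87, 4.65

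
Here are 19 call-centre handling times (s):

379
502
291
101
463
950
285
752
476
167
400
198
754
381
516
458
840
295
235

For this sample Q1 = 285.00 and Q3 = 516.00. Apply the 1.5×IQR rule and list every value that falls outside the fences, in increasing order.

IQR = Q3 − Q1 = 516.00 − 285.00 = 231.00.
Lower fence = Q1 − 1.5·IQR = 285.00 − 346.50 = -61.50.
Upper fence = Q3 + 1.5·IQR = 516.00 + 346.50 = 862.50.
950 > 862.50 → outlier.
All remaining values lie within [-61.50, 862.50].

950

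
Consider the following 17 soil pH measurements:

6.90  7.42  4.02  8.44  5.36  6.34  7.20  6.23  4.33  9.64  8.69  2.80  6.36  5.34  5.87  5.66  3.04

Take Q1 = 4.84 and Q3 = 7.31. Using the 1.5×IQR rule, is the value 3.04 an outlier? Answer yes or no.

IQR = Q3 − Q1 = 7.31 − 4.84 = 2.47.
Lower fence = Q1 − 1.5·IQR = 4.84 − 3.705 = 1.135.
Upper fence = Q3 + 1.5·IQR = 7.31 + 3.705 = 11.015.
3.04 lies within [1.135, 11.015].

no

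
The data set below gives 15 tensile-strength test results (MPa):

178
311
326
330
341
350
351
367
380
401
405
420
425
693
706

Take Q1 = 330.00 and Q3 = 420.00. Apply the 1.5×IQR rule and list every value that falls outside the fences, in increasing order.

178, 693, 706

IQR = Q3 − Q1 = 420.00 − 330.00 = 90.00.
Lower fence = Q1 − 1.5·IQR = 330.00 − 135.00 = 195.00.
Upper fence = Q3 + 1.5·IQR = 420.00 + 135.00 = 555.00.
178 < 195.00 → outlier.
693 > 555.00 → outlier.
706 > 555.00 → outlier.
All remaining values lie within [195.00, 555.00].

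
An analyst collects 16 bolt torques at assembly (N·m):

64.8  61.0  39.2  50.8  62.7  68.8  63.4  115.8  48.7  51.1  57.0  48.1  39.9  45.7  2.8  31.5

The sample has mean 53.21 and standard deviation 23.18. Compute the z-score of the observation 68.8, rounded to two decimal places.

z = (68.8 − 53.21) / 23.18 = 0.67.

0.67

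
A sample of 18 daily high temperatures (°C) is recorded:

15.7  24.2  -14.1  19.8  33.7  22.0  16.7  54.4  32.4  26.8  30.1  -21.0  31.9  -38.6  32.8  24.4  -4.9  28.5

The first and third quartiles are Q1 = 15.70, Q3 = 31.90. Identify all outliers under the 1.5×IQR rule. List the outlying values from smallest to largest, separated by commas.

IQR = Q3 − Q1 = 31.90 − 15.70 = 16.20.
Lower fence = Q1 − 1.5·IQR = 15.70 − 24.30 = -8.60.
Upper fence = Q3 + 1.5·IQR = 31.90 + 24.30 = 56.20.
-38.6 < -8.60 → outlier.
-21.0 < -8.60 → outlier.
-14.1 < -8.60 → outlier.
All remaining values lie within [-8.60, 56.20].

-38.6, -21.0, -14.1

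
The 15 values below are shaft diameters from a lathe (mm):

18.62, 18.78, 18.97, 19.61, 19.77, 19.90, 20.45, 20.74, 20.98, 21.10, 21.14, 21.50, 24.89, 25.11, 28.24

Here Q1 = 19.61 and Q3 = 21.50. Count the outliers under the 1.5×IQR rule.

IQR = 1.89; fences at 19.61 − 2.835 = 16.775 and 21.50 + 2.835 = 24.335.
Outside the cutoffs: 24.89, 25.11, 28.24.

3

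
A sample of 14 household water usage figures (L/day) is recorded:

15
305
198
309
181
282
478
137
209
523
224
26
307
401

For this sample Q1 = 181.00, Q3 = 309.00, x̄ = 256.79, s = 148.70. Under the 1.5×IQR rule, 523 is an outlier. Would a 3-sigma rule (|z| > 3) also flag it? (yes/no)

z = (523 − 256.79) / 148.70 = 1.79.
|z| = 1.79 ≤ 3.

no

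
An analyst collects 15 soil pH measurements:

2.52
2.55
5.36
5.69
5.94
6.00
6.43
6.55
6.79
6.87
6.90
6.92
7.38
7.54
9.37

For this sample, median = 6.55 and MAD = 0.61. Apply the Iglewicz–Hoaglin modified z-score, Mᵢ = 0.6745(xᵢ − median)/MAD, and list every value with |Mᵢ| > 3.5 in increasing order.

2.52, 2.55

|Mᵢ| > 3.5 ⇔ |xᵢ − 6.55| > 3.5·0.61/0.6745 = 3.17.
So outliers lie outside [3.38, 9.72].
2.52: M = -4.46 → outlier.
2.55: M = -4.42 → outlier.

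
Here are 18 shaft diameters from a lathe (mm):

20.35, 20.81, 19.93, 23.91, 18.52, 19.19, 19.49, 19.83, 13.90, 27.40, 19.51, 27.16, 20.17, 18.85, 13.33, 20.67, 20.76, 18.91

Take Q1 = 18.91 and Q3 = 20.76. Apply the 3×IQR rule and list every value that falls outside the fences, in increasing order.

13.33, 27.16, 27.40

IQR = Q3 − Q1 = 20.76 − 18.91 = 1.85.
Lower fence = Q1 − 3·IQR = 18.91 − 5.55 = 13.36.
Upper fence = Q3 + 3·IQR = 20.76 + 5.55 = 26.31.
13.33 < 13.36 → outlier.
27.16 > 26.31 → outlier.
27.40 > 26.31 → outlier.
All remaining values lie within [13.36, 26.31].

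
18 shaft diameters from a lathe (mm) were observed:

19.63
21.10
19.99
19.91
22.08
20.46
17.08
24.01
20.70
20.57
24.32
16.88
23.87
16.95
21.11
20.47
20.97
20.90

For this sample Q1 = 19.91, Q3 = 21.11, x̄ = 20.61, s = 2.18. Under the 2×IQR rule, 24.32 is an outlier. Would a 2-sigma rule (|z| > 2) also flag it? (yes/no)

no

z = (24.32 − 20.61) / 2.18 = 1.70.
|z| = 1.70 ≤ 2.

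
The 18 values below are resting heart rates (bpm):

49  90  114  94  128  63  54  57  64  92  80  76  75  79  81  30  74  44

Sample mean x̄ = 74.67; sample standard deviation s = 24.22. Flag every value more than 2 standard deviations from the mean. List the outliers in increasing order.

128

Cutoffs at x̄ ± 2s: 74.67 ± 2·24.22 = [26.23, 123.11].
128: z = 2.20, |z| > 2 → outlier.
Every other value lies within [26.23, 123.11].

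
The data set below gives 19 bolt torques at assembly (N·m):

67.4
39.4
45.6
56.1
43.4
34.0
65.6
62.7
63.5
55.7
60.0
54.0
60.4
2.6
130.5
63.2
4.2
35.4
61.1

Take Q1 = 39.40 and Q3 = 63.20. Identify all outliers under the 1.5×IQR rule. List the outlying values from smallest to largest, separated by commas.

2.6, 130.5

IQR = Q3 − Q1 = 63.20 − 39.40 = 23.80.
Lower fence = Q1 − 1.5·IQR = 39.40 − 35.70 = 3.70.
Upper fence = Q3 + 1.5·IQR = 63.20 + 35.70 = 98.90.
2.6 < 3.70 → outlier.
130.5 > 98.90 → outlier.
All remaining values lie within [3.70, 98.90].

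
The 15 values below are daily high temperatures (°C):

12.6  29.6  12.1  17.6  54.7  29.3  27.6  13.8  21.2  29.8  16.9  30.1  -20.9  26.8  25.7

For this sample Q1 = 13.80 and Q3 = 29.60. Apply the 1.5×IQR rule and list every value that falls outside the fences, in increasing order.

-20.9, 54.7

IQR = Q3 − Q1 = 29.60 − 13.80 = 15.80.
Lower fence = Q1 − 1.5·IQR = 13.80 − 23.70 = -9.90.
Upper fence = Q3 + 1.5·IQR = 29.60 + 23.70 = 53.30.
-20.9 < -9.90 → outlier.
54.7 > 53.30 → outlier.
All remaining values lie within [-9.90, 53.30].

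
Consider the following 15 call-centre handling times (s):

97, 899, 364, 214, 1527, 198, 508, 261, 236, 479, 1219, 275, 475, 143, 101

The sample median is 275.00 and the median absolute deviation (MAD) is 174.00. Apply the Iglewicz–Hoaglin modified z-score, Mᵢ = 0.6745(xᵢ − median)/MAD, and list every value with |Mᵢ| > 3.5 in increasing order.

|Mᵢ| > 3.5 ⇔ |xᵢ − 275.00| > 3.5·174.00/0.6745 = 902.89.
So outliers lie outside [-627.89, 1177.89].
1219: M = 3.66 → outlier.
1527: M = 4.85 → outlier.

1219, 1527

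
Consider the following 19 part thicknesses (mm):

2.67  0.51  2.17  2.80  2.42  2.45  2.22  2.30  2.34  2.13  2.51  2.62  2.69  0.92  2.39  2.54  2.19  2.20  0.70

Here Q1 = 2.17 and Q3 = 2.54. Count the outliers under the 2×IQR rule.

IQR = 0.37; fences at 2.17 − 0.74 = 1.43 and 2.54 + 0.74 = 3.28.
Outside the cutoffs: 0.51, 0.70, 0.92.

3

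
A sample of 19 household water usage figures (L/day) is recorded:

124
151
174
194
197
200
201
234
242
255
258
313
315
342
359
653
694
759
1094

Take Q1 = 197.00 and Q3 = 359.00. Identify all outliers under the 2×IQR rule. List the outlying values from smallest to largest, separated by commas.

IQR = Q3 − Q1 = 359.00 − 197.00 = 162.00.
Lower fence = Q1 − 2·IQR = 197.00 − 324.00 = -127.00.
Upper fence = Q3 + 2·IQR = 359.00 + 324.00 = 683.00.
694 > 683.00 → outlier.
759 > 683.00 → outlier.
1094 > 683.00 → outlier.
All remaining values lie within [-127.00, 683.00].

694, 759, 1094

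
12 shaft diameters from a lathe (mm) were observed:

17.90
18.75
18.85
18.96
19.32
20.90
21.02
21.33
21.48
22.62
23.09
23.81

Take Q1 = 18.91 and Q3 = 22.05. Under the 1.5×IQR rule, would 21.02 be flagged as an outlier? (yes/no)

IQR = Q3 − Q1 = 22.05 − 18.91 = 3.14.
Lower fence = Q1 − 1.5·IQR = 18.91 − 4.71 = 14.20.
Upper fence = Q3 + 1.5·IQR = 22.05 + 4.71 = 26.76.
21.02 lies within [14.20, 26.76].

no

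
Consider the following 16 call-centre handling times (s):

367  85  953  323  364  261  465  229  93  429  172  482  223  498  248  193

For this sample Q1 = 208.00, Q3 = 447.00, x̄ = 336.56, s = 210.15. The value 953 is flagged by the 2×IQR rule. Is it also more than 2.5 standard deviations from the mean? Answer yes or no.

z = (953 − 336.56) / 210.15 = 2.93.
|z| = 2.93 > 2.5.

yes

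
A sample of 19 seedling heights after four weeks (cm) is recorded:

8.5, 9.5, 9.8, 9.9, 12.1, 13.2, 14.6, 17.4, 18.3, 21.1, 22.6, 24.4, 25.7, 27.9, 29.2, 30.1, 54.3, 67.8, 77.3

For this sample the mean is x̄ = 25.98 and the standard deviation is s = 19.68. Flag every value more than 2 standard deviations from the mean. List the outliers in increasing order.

Cutoffs at x̄ ± 2s: 25.98 ± 2·19.68 = [-13.38, 65.34].
67.8: z = 2.12, |z| > 2 → outlier.
77.3: z = 2.61, |z| > 2 → outlier.
Every other value lies within [-13.38, 65.34].

67.8, 77.3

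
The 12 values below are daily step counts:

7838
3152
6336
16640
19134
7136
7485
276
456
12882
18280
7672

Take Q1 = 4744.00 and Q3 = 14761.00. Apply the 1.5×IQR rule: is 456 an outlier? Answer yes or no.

IQR = Q3 − Q1 = 14761.00 − 4744.00 = 10017.00.
Lower fence = Q1 − 1.5·IQR = 4744.00 − 15025.50 = -10281.50.
Upper fence = Q3 + 1.5·IQR = 14761.00 + 15025.50 = 29786.50.
456 lies within [-10281.50, 29786.50].

no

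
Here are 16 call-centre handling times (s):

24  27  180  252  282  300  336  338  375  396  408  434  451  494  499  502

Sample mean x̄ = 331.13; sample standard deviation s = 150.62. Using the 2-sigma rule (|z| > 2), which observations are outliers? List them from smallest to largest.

Cutoffs at x̄ ± 2s: 331.13 ± 2·150.62 = [29.89, 632.37].
24: z = -2.04, |z| > 2 → outlier.
27: z = -2.02, |z| > 2 → outlier.
Every other value lies within [29.89, 632.37].

24, 27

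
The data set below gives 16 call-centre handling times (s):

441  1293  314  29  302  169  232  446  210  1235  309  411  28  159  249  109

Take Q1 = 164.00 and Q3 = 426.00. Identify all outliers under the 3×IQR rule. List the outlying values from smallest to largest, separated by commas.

1235, 1293

IQR = Q3 − Q1 = 426.00 − 164.00 = 262.00.
Lower fence = Q1 − 3·IQR = 164.00 − 786.00 = -622.00.
Upper fence = Q3 + 3·IQR = 426.00 + 786.00 = 1212.00.
1235 > 1212.00 → outlier.
1293 > 1212.00 → outlier.
All remaining values lie within [-622.00, 1212.00].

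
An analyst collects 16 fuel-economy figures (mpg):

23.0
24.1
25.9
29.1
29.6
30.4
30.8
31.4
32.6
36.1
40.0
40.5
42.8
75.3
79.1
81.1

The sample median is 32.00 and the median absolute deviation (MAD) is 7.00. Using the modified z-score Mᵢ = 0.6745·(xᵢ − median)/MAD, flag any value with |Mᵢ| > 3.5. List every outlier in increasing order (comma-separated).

75.3, 79.1, 81.1

|Mᵢ| > 3.5 ⇔ |xᵢ − 32.00| > 3.5·7.00/0.6745 = 36.32.
So outliers lie outside [-4.32, 68.32].
75.3: M = 4.17 → outlier.
79.1: M = 4.54 → outlier.
81.1: M = 4.73 → outlier.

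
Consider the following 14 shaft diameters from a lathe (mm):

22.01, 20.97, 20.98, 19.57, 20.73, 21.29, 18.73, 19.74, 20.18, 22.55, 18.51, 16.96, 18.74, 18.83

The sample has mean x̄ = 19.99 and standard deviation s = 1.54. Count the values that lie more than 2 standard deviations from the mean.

0

Cutoffs: x̄ ± 2s = [16.91, 23.07].
Every value lies within the cutoffs.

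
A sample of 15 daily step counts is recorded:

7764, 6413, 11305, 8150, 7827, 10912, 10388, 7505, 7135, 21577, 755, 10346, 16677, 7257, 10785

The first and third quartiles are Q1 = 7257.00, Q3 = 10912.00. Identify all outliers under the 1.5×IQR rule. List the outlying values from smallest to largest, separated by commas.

755, 16677, 21577

IQR = Q3 − Q1 = 10912.00 − 7257.00 = 3655.00.
Lower fence = Q1 − 1.5·IQR = 7257.00 − 5482.50 = 1774.50.
Upper fence = Q3 + 1.5·IQR = 10912.00 + 5482.50 = 16394.50.
755 < 1774.50 → outlier.
16677 > 16394.50 → outlier.
21577 > 16394.50 → outlier.
All remaining values lie within [1774.50, 16394.50].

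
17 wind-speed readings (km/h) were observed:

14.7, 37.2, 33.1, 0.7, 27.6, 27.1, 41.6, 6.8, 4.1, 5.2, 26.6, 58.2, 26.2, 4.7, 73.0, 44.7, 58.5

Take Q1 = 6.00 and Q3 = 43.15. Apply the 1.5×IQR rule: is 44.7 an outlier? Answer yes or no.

IQR = Q3 − Q1 = 43.15 − 6.00 = 37.15.
Lower fence = Q1 − 1.5·IQR = 6.00 − 55.725 = -49.725.
Upper fence = Q3 + 1.5·IQR = 43.15 + 55.725 = 98.875.
44.7 lies within [-49.725, 98.875].

no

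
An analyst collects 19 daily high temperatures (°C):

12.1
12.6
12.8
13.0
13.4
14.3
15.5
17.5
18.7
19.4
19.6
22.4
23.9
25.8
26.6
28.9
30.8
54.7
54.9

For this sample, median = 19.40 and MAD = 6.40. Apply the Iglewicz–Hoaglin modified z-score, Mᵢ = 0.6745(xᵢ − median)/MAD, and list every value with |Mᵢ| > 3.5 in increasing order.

|Mᵢ| > 3.5 ⇔ |xᵢ − 19.40| > 3.5·6.40/0.6745 = 33.21.
So outliers lie outside [-13.81, 52.61].
54.7: M = 3.72 → outlier.
54.9: M = 3.74 → outlier.

54.7, 54.9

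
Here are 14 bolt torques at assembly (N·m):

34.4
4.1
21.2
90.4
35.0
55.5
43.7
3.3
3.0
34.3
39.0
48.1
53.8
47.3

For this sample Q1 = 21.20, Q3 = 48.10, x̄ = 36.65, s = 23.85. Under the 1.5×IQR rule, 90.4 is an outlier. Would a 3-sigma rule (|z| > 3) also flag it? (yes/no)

z = (90.4 − 36.65) / 23.85 = 2.25.
|z| = 2.25 ≤ 3.

no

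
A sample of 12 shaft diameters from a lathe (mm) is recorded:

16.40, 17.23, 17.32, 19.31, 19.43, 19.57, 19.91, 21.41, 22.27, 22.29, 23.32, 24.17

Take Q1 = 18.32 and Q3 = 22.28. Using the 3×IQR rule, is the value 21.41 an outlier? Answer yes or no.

no

IQR = Q3 − Q1 = 22.28 − 18.32 = 3.96.
Lower fence = Q1 − 3·IQR = 18.32 − 11.88 = 6.44.
Upper fence = Q3 + 3·IQR = 22.28 + 11.88 = 34.16.
21.41 lies within [6.44, 34.16].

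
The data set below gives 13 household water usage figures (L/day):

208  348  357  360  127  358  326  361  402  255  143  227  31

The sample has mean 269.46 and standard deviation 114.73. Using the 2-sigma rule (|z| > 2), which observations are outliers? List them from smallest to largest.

31

Cutoffs at x̄ ± 2s: 269.46 ± 2·114.73 = [40.00, 498.92].
31: z = -2.08, |z| > 2 → outlier.
Every other value lies within [40.00, 498.92].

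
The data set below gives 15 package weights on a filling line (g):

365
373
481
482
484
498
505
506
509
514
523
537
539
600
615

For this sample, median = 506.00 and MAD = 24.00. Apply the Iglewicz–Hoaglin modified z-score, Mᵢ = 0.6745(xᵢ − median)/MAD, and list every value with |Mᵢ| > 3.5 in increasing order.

365, 373

|Mᵢ| > 3.5 ⇔ |xᵢ − 506.00| > 3.5·24.00/0.6745 = 124.54.
So outliers lie outside [381.46, 630.54].
365: M = -3.96 → outlier.
373: M = -3.74 → outlier.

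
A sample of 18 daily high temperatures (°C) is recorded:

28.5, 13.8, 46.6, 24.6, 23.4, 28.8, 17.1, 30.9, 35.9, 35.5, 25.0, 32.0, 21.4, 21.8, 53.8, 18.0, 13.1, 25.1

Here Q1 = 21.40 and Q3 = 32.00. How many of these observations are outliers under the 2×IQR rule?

1

IQR = 10.60; fences at 21.40 − 21.20 = 0.20 and 32.00 + 21.20 = 53.20.
Outside the cutoffs: 53.8.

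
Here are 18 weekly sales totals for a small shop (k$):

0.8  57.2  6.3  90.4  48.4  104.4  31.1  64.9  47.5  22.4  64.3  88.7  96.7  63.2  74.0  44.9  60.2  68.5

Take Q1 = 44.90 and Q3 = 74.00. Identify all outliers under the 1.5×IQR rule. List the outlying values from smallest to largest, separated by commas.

IQR = Q3 − Q1 = 74.00 − 44.90 = 29.10.
Lower fence = Q1 − 1.5·IQR = 44.90 − 43.65 = 1.25.
Upper fence = Q3 + 1.5·IQR = 74.00 + 43.65 = 117.65.
0.8 < 1.25 → outlier.
All remaining values lie within [1.25, 117.65].

0.8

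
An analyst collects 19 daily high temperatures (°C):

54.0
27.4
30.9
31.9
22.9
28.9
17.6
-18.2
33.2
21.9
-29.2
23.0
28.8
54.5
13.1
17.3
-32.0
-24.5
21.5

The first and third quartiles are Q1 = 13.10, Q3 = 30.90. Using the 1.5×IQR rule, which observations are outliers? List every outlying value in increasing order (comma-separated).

-32.0, -29.2, -24.5, -18.2

IQR = Q3 − Q1 = 30.90 − 13.10 = 17.80.
Lower fence = Q1 − 1.5·IQR = 13.10 − 26.70 = -13.60.
Upper fence = Q3 + 1.5·IQR = 30.90 + 26.70 = 57.60.
-32.0 < -13.60 → outlier.
-29.2 < -13.60 → outlier.
-24.5 < -13.60 → outlier.
-18.2 < -13.60 → outlier.
All remaining values lie within [-13.60, 57.60].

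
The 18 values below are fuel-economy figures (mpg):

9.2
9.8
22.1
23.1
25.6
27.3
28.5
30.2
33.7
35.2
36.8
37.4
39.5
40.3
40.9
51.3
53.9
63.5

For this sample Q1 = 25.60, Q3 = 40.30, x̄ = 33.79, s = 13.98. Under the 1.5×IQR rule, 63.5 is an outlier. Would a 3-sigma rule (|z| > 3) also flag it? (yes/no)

no

z = (63.5 − 33.79) / 13.98 = 2.13.
|z| = 2.13 ≤ 3.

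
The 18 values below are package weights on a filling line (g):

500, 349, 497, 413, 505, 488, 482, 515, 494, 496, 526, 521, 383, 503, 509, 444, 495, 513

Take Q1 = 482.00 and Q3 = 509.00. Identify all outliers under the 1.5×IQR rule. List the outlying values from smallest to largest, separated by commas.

349, 383, 413

IQR = Q3 − Q1 = 509.00 − 482.00 = 27.00.
Lower fence = Q1 − 1.5·IQR = 482.00 − 40.50 = 441.50.
Upper fence = Q3 + 1.5·IQR = 509.00 + 40.50 = 549.50.
349 < 441.50 → outlier.
383 < 441.50 → outlier.
413 < 441.50 → outlier.
All remaining values lie within [441.50, 549.50].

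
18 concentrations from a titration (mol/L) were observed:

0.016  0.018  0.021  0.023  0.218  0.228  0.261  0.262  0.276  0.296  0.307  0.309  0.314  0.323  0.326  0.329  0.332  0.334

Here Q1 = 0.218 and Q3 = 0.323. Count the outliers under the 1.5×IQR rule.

IQR = 0.105; fences at 0.218 − 0.1575 = 0.0605 and 0.323 + 0.1575 = 0.4805.
Outside the cutoffs: 0.016, 0.018, 0.021, 0.023.

4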